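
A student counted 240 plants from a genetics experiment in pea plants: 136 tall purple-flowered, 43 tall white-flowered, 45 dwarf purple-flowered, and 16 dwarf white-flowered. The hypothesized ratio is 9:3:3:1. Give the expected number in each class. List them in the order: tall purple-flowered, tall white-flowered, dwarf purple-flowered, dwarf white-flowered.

135, 45, 45, 15

Expected counts for N = 240 under a 9:3:3:1 ratio (total parts = 16):
  tall purple-flowered: 240 × 9/16 = 135
  tall white-flowered: 240 × 3/16 = 45
  dwarf purple-flowered: 240 × 3/16 = 45
  dwarf white-flowered: 240 × 1/16 = 15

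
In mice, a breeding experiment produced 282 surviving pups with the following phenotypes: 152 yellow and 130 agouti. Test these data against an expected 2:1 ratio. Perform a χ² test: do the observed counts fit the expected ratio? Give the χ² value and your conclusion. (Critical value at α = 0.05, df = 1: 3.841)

Total ratio parts = 3. Expected numbers out of 282:
  yellow: 282 × 2/3 = 188
  agouti: 282 × 1/3 = 94
χ² = Σ (O − E)² / E
  yellow: (152 − 188)² / 188 = 6.8936
  agouti: (130 − 94)² / 94 = 13.7872
χ² = 6.8936 + 13.7872 = 20.6808 ≈ 20.681
Degrees of freedom = 2 − 1 = 1; critical value at α = 0.05 is 3.841.
Since 20.681 > 3.841, we reject the null hypothesis — the data do not fit the 2:1 ratio.

20.681; not consistent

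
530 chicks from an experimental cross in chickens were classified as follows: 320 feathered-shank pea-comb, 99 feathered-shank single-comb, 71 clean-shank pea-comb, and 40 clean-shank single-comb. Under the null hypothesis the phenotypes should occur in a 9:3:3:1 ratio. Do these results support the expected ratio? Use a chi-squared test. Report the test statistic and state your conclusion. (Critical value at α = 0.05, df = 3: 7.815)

Total ratio parts = 16. Expected numbers out of 530:
  feathered-shank pea-comb: 530 × 9/16 = 298.125
  feathered-shank single-comb: 530 × 3/16 = 99.375
  clean-shank pea-comb: 530 × 3/16 = 99.375
  clean-shank single-comb: 530 × 1/16 = 33.125
χ² = Σ (O − E)² / E
  feathered-shank pea-comb: (320 − 298.125)² / 298.125 = 1.6051
  feathered-shank single-comb: (99 − 99.375)² / 99.375 = 0.0014
  clean-shank pea-comb: (71 − 99.375)² / 99.375 = 8.1020
  clean-shank single-comb: (40 − 33.125)² / 33.125 = 1.4269
χ² = 1.6051 + 0.0014 + 8.1020 + 1.4269 = 11.1354 ≈ 11.135
Degrees of freedom = 4 − 1 = 3; critical value at α = 0.05 is 7.815.
Since 11.135 > 7.815, we reject the null hypothesis — the data do not fit the 9:3:3:1 ratio.

11.135; not consistent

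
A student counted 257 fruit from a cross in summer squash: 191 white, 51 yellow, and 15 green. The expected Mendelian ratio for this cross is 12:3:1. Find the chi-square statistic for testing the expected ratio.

0.250

Total ratio parts = 16. Expected numbers out of 257:
  white: 257 × 12/16 = 192.75
  yellow: 257 × 3/16 = 48.1875
  green: 257 × 1/16 = 16.0625
χ² = Σ (O − E)² / E
  white: (191 − 192.75)² / 192.75 = 0.0159
  yellow: (51 − 48.1875)² / 48.1875 = 0.1642
  green: (15 − 16.0625)² / 16.0625 = 0.0703
χ² = 0.0159 + 0.1642 + 0.0703 = 0.2504 ≈ 0.250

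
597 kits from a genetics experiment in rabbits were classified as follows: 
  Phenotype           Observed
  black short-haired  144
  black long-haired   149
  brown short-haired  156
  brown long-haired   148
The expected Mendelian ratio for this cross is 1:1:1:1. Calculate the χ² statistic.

0.501

Expected counts for N = 597 under a 1:1:1:1 ratio (total parts = 4):
  black short-haired: 597 × 1/4 = 149.25
  black long-haired: 597 × 1/4 = 149.25
  brown short-haired: 597 × 1/4 = 149.25
  brown long-haired: 597 × 1/4 = 149.25
χ² = Σ (O − E)² / E
  black short-haired: (144 − 149.25)² / 149.25 = 0.1847
  black long-haired: (149 − 149.25)² / 149.25 = 0.0004
  brown short-haired: (156 − 149.25)² / 149.25 = 0.3053
  brown long-haired: (148 − 149.25)² / 149.25 = 0.0105
χ² = 0.1847 + 0.0004 + 0.3053 + 0.0105 = 0.5009 ≈ 0.501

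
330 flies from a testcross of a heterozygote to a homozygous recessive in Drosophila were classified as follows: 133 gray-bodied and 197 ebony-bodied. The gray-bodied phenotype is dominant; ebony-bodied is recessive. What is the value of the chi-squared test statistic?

A testcross of a heterozygote (Aa × aa) gives a 1:1 phenotypic ratio.
The 1:1 ratio has 2 parts, so with N = 330 the expected counts are:
  gray-bodied: 330 × 1/2 = 165
  ebony-bodied: 330 × 1/2 = 165
χ² = Σ (O − E)² / E
  gray-bodied: (133 − 165)² / 165 = 6.2061
  ebony-bodied: (197 − 165)² / 165 = 6.2061
χ² = 6.2061 + 6.2061 = 12.4122 ≈ 12.412

12.412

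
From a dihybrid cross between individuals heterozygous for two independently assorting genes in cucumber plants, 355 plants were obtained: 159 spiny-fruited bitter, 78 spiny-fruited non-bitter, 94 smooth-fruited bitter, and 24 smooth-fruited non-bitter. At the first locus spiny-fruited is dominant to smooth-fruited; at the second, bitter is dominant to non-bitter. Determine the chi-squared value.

A dihybrid F₂ with independent assortment and complete dominance at both loci gives a 9:3:3:1 phenotypic ratio.
Under the 9:3:3:1 hypothesis (Σ ratio = 16, N = 355):
  spiny-fruited bitter: 355 × 9/16 = 199.6875
  spiny-fruited non-bitter: 355 × 3/16 = 66.5625
  smooth-fruited bitter: 355 × 3/16 = 66.5625
  smooth-fruited non-bitter: 355 × 1/16 = 22.1875
χ² = Σ (O − E)² / E
  spiny-fruited bitter: (159 − 199.6875)² / 199.6875 = 8.2903
  spiny-fruited non-bitter: (78 − 66.5625)² / 66.5625 = 1.9653
  smooth-fruited bitter: (94 − 66.5625)² / 66.5625 = 11.3099
  smooth-fruited non-bitter: (24 − 22.1875)² / 22.1875 = 0.1481
χ² = 8.2903 + 1.9653 + 11.3099 + 0.1481 = 21.7136 ≈ 21.714

21.714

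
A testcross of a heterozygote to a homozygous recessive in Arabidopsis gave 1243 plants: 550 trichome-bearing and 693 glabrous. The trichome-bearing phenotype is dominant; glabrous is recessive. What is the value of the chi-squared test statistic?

A testcross of a heterozygote (Aa × aa) gives a 1:1 phenotypic ratio.
The 1:1 ratio has 2 parts, so with N = 1243 the expected counts are:
  trichome-bearing: 1243 × 1/2 = 621.5
  glabrous: 1243 × 1/2 = 621.5
χ² = Σ (O − E)² / E
  trichome-bearing: (550 − 621.5)² / 621.5 = 8.2257
  glabrous: (693 − 621.5)² / 621.5 = 8.2257
χ² = 8.2257 + 8.2257 = 16.4514 ≈ 16.451

16.451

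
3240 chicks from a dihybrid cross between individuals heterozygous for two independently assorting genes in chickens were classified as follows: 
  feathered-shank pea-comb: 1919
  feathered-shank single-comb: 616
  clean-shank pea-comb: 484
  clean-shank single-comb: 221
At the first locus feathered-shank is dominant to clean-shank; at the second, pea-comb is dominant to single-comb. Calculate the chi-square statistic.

32.025

A dihybrid F₂ with independent assortment and complete dominance at both loci gives a 9:3:3:1 phenotypic ratio.
Expected counts for N = 3240 under a 9:3:3:1 ratio (total parts = 16):
  feathered-shank pea-comb: 3240 × 9/16 = 1822.5
  feathered-shank single-comb: 3240 × 3/16 = 607.5
  clean-shank pea-comb: 3240 × 3/16 = 607.5
  clean-shank single-comb: 3240 × 1/16 = 202.5
χ² = Σ (O − E)² / E
  feathered-shank pea-comb: (1919 − 1822.5)² / 1822.5 = 5.1096
  feathered-shank single-comb: (616 − 607.5)² / 607.5 = 0.1189
  clean-shank pea-comb: (484 − 607.5)² / 607.5 = 25.1066
  clean-shank single-comb: (221 − 202.5)² / 202.5 = 1.6901
χ² = 5.1096 + 0.1189 + 25.1066 + 1.6901 = 32.0252 ≈ 32.025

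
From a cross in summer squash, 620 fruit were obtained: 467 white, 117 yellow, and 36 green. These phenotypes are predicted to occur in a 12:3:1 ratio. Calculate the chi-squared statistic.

Expected counts for N = 620 under a 12:3:1 ratio (total parts = 16):
  white: 620 × 12/16 = 465
  yellow: 620 × 3/16 = 116.25
  green: 620 × 1/16 = 38.75
χ² = Σ (O − E)² / E
  white: (467 − 465)² / 465 = 0.0086
  yellow: (117 − 116.25)² / 116.25 = 0.0048
  green: (36 − 38.75)² / 38.75 = 0.1952
χ² = 0.0086 + 0.0048 + 0.1952 = 0.2086 ≈ 0.209

0.209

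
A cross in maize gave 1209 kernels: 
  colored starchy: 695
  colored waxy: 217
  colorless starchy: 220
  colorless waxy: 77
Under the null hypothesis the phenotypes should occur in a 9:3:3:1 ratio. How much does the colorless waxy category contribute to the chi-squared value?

0.027

Under the 9:3:3:1 hypothesis (Σ ratio = 16, N = 1209):
  colored starchy: 1209 × 9/16 = 680.0625
  colored waxy: 1209 × 3/16 = 226.6875
  colorless starchy: 1209 × 3/16 = 226.6875
  colorless waxy: 1209 × 1/16 = 75.5625
Contribution of colorless waxy: (77 − 75.5625)² / 75.5625 = 0.0273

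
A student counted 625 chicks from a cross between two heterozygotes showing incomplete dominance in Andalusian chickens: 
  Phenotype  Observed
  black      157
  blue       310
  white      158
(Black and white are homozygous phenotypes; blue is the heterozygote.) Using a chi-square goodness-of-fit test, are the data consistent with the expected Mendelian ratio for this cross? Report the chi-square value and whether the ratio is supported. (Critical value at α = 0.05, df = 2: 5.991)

With incomplete dominance, a heterozygote × heterozygote cross gives a 1:2:1 phenotypic ratio.
Under the 1:2:1 hypothesis (Σ ratio = 4, N = 625):
  black: 625 × 1/4 = 156.25
  blue: 625 × 2/4 = 312.5
  white: 625 × 1/4 = 156.25
χ² = Σ (O − E)² / E
  black: (157 − 156.25)² / 156.25 = 0.0036
  blue: (310 − 312.5)² / 312.5 = 0.0200
  white: (158 − 156.25)² / 156.25 = 0.0196
χ² = 0.0036 + 0.0200 + 0.0196 = 0.0432 ≈ 0.043
Degrees of freedom = 3 − 1 = 2; critical value at α = 0.05 is 5.991.
Since 0.043 < 5.991, we fail to reject the null hypothesis — the data are consistent with the 1:2:1 ratio.

0.043; consistent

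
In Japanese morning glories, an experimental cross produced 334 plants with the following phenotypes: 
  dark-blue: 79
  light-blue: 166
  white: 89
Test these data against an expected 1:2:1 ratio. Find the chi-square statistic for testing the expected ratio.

0.611

The 1:2:1 ratio has 4 parts, so with N = 334 the expected counts are:
  dark-blue: 334 × 1/4 = 83.5
  light-blue: 334 × 2/4 = 167
  white: 334 × 1/4 = 83.5
χ² = Σ (O − E)² / E
  dark-blue: (79 − 83.5)² / 83.5 = 0.2425
  light-blue: (166 − 167)² / 167 = 0.0060
  white: (89 − 83.5)² / 83.5 = 0.3623
χ² = 0.2425 + 0.0060 + 0.3623 = 0.6108 ≈ 0.611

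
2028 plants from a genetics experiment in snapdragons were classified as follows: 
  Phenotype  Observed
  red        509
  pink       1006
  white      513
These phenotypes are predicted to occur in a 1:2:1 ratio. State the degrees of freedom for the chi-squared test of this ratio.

2

A goodness-of-fit test with 3 phenotype classes has df = 3 − 1 = 2.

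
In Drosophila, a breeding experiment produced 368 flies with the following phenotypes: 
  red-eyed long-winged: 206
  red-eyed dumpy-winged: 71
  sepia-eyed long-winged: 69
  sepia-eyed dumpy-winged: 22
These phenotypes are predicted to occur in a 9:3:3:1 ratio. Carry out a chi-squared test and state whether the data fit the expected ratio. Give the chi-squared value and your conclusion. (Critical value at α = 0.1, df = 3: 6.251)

Under the 9:3:3:1 hypothesis (Σ ratio = 16, N = 368):
  red-eyed long-winged: 368 × 9/16 = 207
  red-eyed dumpy-winged: 368 × 3/16 = 69
  sepia-eyed long-winged: 368 × 3/16 = 69
  sepia-eyed dumpy-winged: 368 × 1/16 = 23
χ² = Σ (O − E)² / E
  red-eyed long-winged: (206 − 207)² / 207 = 0.0048
  red-eyed dumpy-winged: (71 − 69)² / 69 = 0.0580
  sepia-eyed long-winged: (69 − 69)² / 69 = 0.0000
  sepia-eyed dumpy-winged: (22 − 23)² / 23 = 0.0435
χ² = 0.0048 + 0.0580 + 0.0000 + 0.0435 = 0.1063 ≈ 0.106
Degrees of freedom = 4 − 1 = 3; critical value at α = 0.1 is 6.251.
Since 0.106 < 6.251, we fail to reject the null hypothesis — the data are consistent with the 9:3:3:1 ratio.

0.106; consistent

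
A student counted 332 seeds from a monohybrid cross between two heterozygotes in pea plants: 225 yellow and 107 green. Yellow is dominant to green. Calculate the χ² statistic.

9.253

For a monohybrid cross between heterozygotes with complete dominance, the expected phenotypic ratio is 3:1.
Under the 3:1 hypothesis (Σ ratio = 4, N = 332):
  yellow: 332 × 3/4 = 249
  green: 332 × 1/4 = 83
χ² = Σ (O − E)² / E
  yellow: (225 − 249)² / 249 = 2.3133
  green: (107 − 83)² / 83 = 6.9398
χ² = 2.3133 + 6.9398 = 9.2531 ≈ 9.253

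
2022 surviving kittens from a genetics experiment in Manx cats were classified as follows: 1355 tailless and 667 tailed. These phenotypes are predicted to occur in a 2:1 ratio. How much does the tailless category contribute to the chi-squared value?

Under the 2:1 hypothesis (Σ ratio = 3, N = 2022):
  tailless: 2022 × 2/3 = 1348
  tailed: 2022 × 1/3 = 674
Contribution of tailless: (1355 − 1348)² / 1348 = 0.0364

0.036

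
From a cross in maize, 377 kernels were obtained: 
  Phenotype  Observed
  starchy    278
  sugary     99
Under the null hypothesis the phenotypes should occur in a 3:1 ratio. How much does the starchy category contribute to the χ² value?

0.080

Expected counts for N = 377 under a 3:1 ratio (total parts = 4):
  starchy: 377 × 3/4 = 282.75
  sugary: 377 × 1/4 = 94.25
Contribution of starchy: (278 − 282.75)² / 282.75 = 0.0798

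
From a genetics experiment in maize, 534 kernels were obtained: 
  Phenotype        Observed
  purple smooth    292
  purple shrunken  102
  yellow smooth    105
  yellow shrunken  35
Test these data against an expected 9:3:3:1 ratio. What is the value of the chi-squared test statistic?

0.585

Total ratio parts = 16. Expected numbers out of 534:
  purple smooth: 534 × 9/16 = 300.375
  purple shrunken: 534 × 3/16 = 100.125
  yellow smooth: 534 × 3/16 = 100.125
  yellow shrunken: 534 × 1/16 = 33.375
χ² = Σ (O − E)² / E
  purple smooth: (292 − 300.375)² / 300.375 = 0.2335
  purple shrunken: (102 − 100.125)² / 100.125 = 0.0351
  yellow smooth: (105 − 100.125)² / 100.125 = 0.2374
  yellow shrunken: (35 − 33.375)² / 33.375 = 0.0791
χ² = 0.2335 + 0.0351 + 0.2374 + 0.0791 = 0.5851 ≈ 0.585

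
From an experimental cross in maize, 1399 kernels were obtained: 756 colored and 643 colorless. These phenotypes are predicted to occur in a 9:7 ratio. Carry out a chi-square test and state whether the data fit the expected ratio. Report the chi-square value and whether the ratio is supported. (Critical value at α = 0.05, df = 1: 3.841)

2.780; consistent

Expected counts for N = 1399 under a 9:7 ratio (total parts = 16):
  colored: 1399 × 9/16 = 786.9375
  colorless: 1399 × 7/16 = 612.0625
χ² = Σ (O − E)² / E
  colored: (756 − 786.9375)² / 786.9375 = 1.2163
  colorless: (643 − 612.0625)² / 612.0625 = 1.5638
χ² = 1.2163 + 1.5638 = 2.7801 ≈ 2.780
Degrees of freedom = 2 − 1 = 1; critical value at α = 0.05 is 3.841.
Since 2.780 < 3.841, we fail to reject the null hypothesis — the data are consistent with the 9:7 ratio.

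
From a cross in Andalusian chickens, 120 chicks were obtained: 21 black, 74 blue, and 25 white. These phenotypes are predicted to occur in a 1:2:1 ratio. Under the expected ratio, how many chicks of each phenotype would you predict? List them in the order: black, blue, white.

Total ratio parts = 4. Expected numbers out of 120:
  black: 120 × 1/4 = 30
  blue: 120 × 2/4 = 60
  white: 120 × 1/4 = 30

30, 60, 30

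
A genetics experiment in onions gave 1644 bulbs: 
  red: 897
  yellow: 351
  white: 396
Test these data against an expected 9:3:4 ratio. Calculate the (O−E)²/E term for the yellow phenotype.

5.929

Total ratio parts = 16. Expected numbers out of 1644:
  red: 1644 × 9/16 = 924.75
  yellow: 1644 × 3/16 = 308.25
  white: 1644 × 4/16 = 411
Contribution of yellow: (351 − 308.25)² / 308.25 = 5.9288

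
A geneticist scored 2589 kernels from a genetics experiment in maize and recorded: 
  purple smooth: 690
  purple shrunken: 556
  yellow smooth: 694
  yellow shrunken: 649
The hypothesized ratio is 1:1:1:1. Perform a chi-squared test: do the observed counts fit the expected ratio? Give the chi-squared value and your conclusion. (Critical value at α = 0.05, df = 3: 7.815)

Total ratio parts = 4. Expected numbers out of 2589:
  purple smooth: 2589 × 1/4 = 647.25
  purple shrunken: 2589 × 1/4 = 647.25
  yellow smooth: 2589 × 1/4 = 647.25
  yellow shrunken: 2589 × 1/4 = 647.25
χ² = Σ (O − E)² / E
  purple smooth: (690 − 647.25)² / 647.25 = 2.8236
  purple shrunken: (556 − 647.25)² / 647.25 = 12.8645
  yellow smooth: (694 − 647.25)² / 647.25 = 3.3767
  yellow shrunken: (649 − 647.25)² / 647.25 = 0.0047
χ² = 2.8236 + 12.8645 + 3.3767 + 0.0047 = 19.0695 ≈ 19.070
Degrees of freedom = 4 − 1 = 3; critical value at α = 0.05 is 7.815.
Since 19.070 > 7.815, we reject the null hypothesis — the data do not fit the 1:1:1:1 ratio.

19.070; not consistent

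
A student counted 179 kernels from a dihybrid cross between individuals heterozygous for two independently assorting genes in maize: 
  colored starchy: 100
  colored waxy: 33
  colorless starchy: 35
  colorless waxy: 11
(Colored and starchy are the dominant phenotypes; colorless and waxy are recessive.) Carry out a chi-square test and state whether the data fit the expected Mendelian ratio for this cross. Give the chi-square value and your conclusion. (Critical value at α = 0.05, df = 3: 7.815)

A dihybrid F₂ with independent assortment and complete dominance at both loci gives a 9:3:3:1 phenotypic ratio.
Total ratio parts = 16. Expected numbers out of 179:
  colored starchy: 179 × 9/16 = 100.6875
  colored waxy: 179 × 3/16 = 33.5625
  colorless starchy: 179 × 3/16 = 33.5625
  colorless waxy: 179 × 1/16 = 11.1875
χ² = Σ (O − E)² / E
  colored starchy: (100 − 100.6875)² / 100.6875 = 0.0047
  colored waxy: (33 − 33.5625)² / 33.5625 = 0.0094
  colorless starchy: (35 − 33.5625)² / 33.5625 = 0.0616
  colorless waxy: (11 − 11.1875)² / 11.1875 = 0.0031
χ² = 0.0047 + 0.0094 + 0.0616 + 0.0031 = 0.0788 ≈ 0.079
Degrees of freedom = 4 − 1 = 3; critical value at α = 0.05 is 7.815.
Since 0.079 < 7.815, we fail to reject the null hypothesis — the data are consistent with the 9:3:3:1 ratio.

0.079; consistent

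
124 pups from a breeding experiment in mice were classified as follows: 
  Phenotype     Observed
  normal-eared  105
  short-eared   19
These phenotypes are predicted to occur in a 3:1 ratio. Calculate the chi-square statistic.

Under the 3:1 hypothesis (Σ ratio = 4, N = 124):
  normal-eared: 124 × 3/4 = 93
  short-eared: 124 × 1/4 = 31
χ² = Σ (O − E)² / E
  normal-eared: (105 − 93)² / 93 = 1.5484
  short-eared: (19 − 31)² / 31 = 4.6452
χ² = 1.5484 + 4.6452 = 6.1936 ≈ 6.194

6.194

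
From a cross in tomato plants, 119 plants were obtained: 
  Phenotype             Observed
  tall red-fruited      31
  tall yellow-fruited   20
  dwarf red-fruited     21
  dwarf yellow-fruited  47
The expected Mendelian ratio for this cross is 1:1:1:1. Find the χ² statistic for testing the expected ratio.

Under the 1:1:1:1 hypothesis (Σ ratio = 4, N = 119):
  tall red-fruited: 119 × 1/4 = 29.75
  tall yellow-fruited: 119 × 1/4 = 29.75
  dwarf red-fruited: 119 × 1/4 = 29.75
  dwarf yellow-fruited: 119 × 1/4 = 29.75
χ² = Σ (O − E)² / E
  tall red-fruited: (31 − 29.75)² / 29.75 = 0.0525
  tall yellow-fruited: (20 − 29.75)² / 29.75 = 3.1954
  dwarf red-fruited: (21 − 29.75)² / 29.75 = 2.5735
  dwarf yellow-fruited: (47 − 29.75)² / 29.75 = 10.0021
χ² = 0.0525 + 3.1954 + 2.5735 + 10.0021 = 15.8235 ≈ 15.824

15.824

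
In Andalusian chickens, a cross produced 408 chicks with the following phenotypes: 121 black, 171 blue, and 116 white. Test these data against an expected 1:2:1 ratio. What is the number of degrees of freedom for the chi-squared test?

A goodness-of-fit test with 3 phenotype classes has df = 3 − 1 = 2.

2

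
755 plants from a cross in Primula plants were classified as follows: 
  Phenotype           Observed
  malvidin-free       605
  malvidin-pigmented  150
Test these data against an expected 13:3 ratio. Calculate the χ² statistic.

The 13:3 ratio has 16 parts, so with N = 755 the expected counts are:
  malvidin-free: 755 × 13/16 = 613.4375
  malvidin-pigmented: 755 × 3/16 = 141.5625
χ² = Σ (O − E)² / E
  malvidin-free: (605 − 613.4375)² / 613.4375 = 0.1161
  malvidin-pigmented: (150 − 141.5625)² / 141.5625 = 0.5029
χ² = 0.1161 + 0.5029 = 0.619

0.619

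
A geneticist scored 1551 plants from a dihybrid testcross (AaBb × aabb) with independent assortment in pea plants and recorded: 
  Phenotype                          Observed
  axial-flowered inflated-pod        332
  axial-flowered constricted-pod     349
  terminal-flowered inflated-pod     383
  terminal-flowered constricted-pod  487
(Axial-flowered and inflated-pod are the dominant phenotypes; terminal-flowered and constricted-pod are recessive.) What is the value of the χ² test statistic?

37.351

A dihybrid testcross with independent assortment gives a 1:1:1:1 ratio.
Expected counts for N = 1551 under a 1:1:1:1 ratio (total parts = 4):
  axial-flowered inflated-pod: 1551 × 1/4 = 387.75
  axial-flowered constricted-pod: 1551 × 1/4 = 387.75
  terminal-flowered inflated-pod: 1551 × 1/4 = 387.75
  terminal-flowered constricted-pod: 1551 × 1/4 = 387.75
χ² = Σ (O − E)² / E
  axial-flowered inflated-pod: (332 − 387.75)² / 387.75 = 8.0156
  axial-flowered constricted-pod: (349 − 387.75)² / 387.75 = 3.8725
  terminal-flowered inflated-pod: (383 − 387.75)² / 387.75 = 0.0582
  terminal-flowered constricted-pod: (487 − 387.75)² / 387.75 = 25.4044
χ² = 8.0156 + 3.8725 + 0.0582 + 25.4044 = 37.3507 ≈ 37.351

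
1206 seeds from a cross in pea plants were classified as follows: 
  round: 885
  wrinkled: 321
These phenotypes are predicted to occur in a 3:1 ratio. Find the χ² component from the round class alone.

The 3:1 ratio has 4 parts, so with N = 1206 the expected counts are:
  round: 1206 × 3/4 = 904.5
  wrinkled: 1206 × 1/4 = 301.5
Contribution of round: (885 − 904.5)² / 904.5 = 0.4204

0.420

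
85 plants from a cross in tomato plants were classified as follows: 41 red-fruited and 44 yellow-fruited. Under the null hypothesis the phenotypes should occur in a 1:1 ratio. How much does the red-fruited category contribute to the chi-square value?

0.053

Expected counts for N = 85 under a 1:1 ratio (total parts = 2):
  red-fruited: 85 × 1/2 = 42.5
  yellow-fruited: 85 × 1/2 = 42.5
Contribution of red-fruited: (41 − 42.5)² / 42.5 = 0.0529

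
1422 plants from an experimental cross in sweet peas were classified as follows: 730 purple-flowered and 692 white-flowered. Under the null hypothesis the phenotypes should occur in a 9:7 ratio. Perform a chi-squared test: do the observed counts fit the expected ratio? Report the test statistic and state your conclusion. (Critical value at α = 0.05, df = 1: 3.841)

Expected counts for N = 1422 under a 9:7 ratio (total parts = 16):
  purple-flowered: 1422 × 9/16 = 799.875
  white-flowered: 1422 × 7/16 = 622.125
χ² = Σ (O − E)² / E
  purple-flowered: (730 − 799.875)² / 799.875 = 6.1041
  white-flowered: (692 − 622.125)² / 622.125 = 7.8481
χ² = 6.1041 + 7.8481 = 13.9522 ≈ 13.952
Degrees of freedom = 2 − 1 = 1; critical value at α = 0.05 is 3.841.
Since 13.952 > 3.841, we reject the null hypothesis — the data do not fit the 9:7 ratio.

13.952; not consistent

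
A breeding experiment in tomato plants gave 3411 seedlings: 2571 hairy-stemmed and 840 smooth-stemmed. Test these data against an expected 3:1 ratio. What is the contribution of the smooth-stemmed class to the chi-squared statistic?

The 3:1 ratio has 4 parts, so with N = 3411 the expected counts are:
  hairy-stemmed: 3411 × 3/4 = 2558.25
  smooth-stemmed: 3411 × 1/4 = 852.75
Contribution of smooth-stemmed: (840 − 852.75)² / 852.75 = 0.1906

0.191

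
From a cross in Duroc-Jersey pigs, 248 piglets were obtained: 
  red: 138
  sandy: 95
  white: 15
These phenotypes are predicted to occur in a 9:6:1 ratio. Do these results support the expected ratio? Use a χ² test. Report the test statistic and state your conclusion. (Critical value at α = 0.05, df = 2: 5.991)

The 9:6:1 ratio has 16 parts, so with N = 248 the expected counts are:
  red: 248 × 9/16 = 139.5
  sandy: 248 × 6/16 = 93
  white: 248 × 1/16 = 15.5
χ² = Σ (O − E)² / E
  red: (138 − 139.5)² / 139.5 = 0.0161
  sandy: (95 − 93)² / 93 = 0.0430
  white: (15 − 15.5)² / 15.5 = 0.0161
χ² = 0.0161 + 0.0430 + 0.0161 = 0.0752 ≈ 0.075
Degrees of freedom = 3 − 1 = 2; critical value at α = 0.05 is 5.991.
Since 0.075 < 5.991, we fail to reject the null hypothesis — the data are consistent with the 9:6:1 ratio.

0.075; consistent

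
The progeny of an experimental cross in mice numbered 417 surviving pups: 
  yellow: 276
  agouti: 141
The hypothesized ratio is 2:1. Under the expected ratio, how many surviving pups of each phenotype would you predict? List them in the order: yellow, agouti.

The 2:1 ratio has 3 parts, so with N = 417 the expected counts are:
  yellow: 417 × 2/3 = 278
  agouti: 417 × 1/3 = 139

278, 139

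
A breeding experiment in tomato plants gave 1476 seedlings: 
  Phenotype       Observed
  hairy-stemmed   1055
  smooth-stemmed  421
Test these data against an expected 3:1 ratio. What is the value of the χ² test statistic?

9.771

Total ratio parts = 4. Expected numbers out of 1476:
  hairy-stemmed: 1476 × 3/4 = 1107
  smooth-stemmed: 1476 × 1/4 = 369
χ² = Σ (O − E)² / E
  hairy-stemmed: (1055 − 1107)² / 1107 = 2.4426
  smooth-stemmed: (421 − 369)² / 369 = 7.3279
χ² = 2.4426 + 7.3279 = 9.7705 ≈ 9.771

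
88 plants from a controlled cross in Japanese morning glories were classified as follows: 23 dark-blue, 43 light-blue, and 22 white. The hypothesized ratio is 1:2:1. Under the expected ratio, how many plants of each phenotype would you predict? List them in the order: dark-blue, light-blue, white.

22, 44, 22

The 1:2:1 ratio has 4 parts, so with N = 88 the expected counts are:
  dark-blue: 88 × 1/4 = 22
  light-blue: 88 × 2/4 = 44
  white: 88 × 1/4 = 22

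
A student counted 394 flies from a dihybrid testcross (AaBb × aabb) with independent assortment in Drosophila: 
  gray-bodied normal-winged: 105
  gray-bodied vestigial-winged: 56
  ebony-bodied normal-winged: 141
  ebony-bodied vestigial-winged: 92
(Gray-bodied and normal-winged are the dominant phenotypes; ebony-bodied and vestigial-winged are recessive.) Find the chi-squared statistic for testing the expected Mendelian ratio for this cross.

A dihybrid testcross with independent assortment gives a 1:1:1:1 ratio.
Expected counts for N = 394 under a 1:1:1:1 ratio (total parts = 4):
  gray-bodied normal-winged: 394 × 1/4 = 98.5
  gray-bodied vestigial-winged: 394 × 1/4 = 98.5
  ebony-bodied normal-winged: 394 × 1/4 = 98.5
  ebony-bodied vestigial-winged: 394 × 1/4 = 98.5
χ² = Σ (O − E)² / E
  gray-bodied normal-winged: (105 − 98.5)² / 98.5 = 0.4289
  gray-bodied vestigial-winged: (56 − 98.5)² / 98.5 = 18.3376
  ebony-bodied normal-winged: (141 − 98.5)² / 98.5 = 18.3376
  ebony-bodied vestigial-winged: (92 − 98.5)² / 98.5 = 0.4289
χ² = 0.4289 + 18.3376 + 18.3376 + 0.4289 = 37.533

37.533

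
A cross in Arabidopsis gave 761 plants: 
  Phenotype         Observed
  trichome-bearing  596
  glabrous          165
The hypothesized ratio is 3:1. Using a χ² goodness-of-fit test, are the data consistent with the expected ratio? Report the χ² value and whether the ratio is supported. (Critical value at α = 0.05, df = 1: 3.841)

4.468; not consistent

Expected counts for N = 761 under a 3:1 ratio (total parts = 4):
  trichome-bearing: 761 × 3/4 = 570.75
  glabrous: 761 × 1/4 = 190.25
χ² = Σ (O − E)² / E
  trichome-bearing: (596 − 570.75)² / 570.75 = 1.1171
  glabrous: (165 − 190.25)² / 190.25 = 3.3512
χ² = 1.1171 + 3.3512 = 4.4683 ≈ 4.468
Degrees of freedom = 2 − 1 = 1; critical value at α = 0.05 is 3.841.
Since 4.468 > 3.841, we reject the null hypothesis — the data do not fit the 3:1 ratio.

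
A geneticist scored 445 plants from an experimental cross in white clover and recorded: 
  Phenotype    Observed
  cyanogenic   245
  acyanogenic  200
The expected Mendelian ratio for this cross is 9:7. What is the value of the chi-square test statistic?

0.258

The 9:7 ratio has 16 parts, so with N = 445 the expected counts are:
  cyanogenic: 445 × 9/16 = 250.3125
  acyanogenic: 445 × 7/16 = 194.6875
χ² = Σ (O − E)² / E
  cyanogenic: (245 − 250.3125)² / 250.3125 = 0.1127
  acyanogenic: (200 − 194.6875)² / 194.6875 = 0.1450
χ² = 0.1127 + 0.1450 = 0.2577 ≈ 0.258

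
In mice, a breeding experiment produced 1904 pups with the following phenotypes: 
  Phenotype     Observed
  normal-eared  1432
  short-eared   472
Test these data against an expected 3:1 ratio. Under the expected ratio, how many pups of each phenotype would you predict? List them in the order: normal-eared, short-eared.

Expected counts for N = 1904 under a 3:1 ratio (total parts = 4):
  normal-eared: 1904 × 3/4 = 1428
  short-eared: 1904 × 1/4 = 476

1428, 476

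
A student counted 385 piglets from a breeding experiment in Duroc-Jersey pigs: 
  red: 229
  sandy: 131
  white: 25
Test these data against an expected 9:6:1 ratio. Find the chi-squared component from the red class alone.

Total ratio parts = 16. Expected numbers out of 385:
  red: 385 × 9/16 = 216.5625
  sandy: 385 × 6/16 = 144.375
  white: 385 × 1/16 = 24.0625
Contribution of red: (229 − 216.5625)² / 216.5625 = 0.7143

0.714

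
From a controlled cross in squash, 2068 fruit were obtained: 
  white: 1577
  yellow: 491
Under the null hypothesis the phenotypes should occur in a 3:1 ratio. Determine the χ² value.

1.743

The 3:1 ratio has 4 parts, so with N = 2068 the expected counts are:
  white: 2068 × 3/4 = 1551
  yellow: 2068 × 1/4 = 517
χ² = Σ (O − E)² / E
  white: (1577 − 1551)² / 1551 = 0.4358
  yellow: (491 − 517)² / 517 = 1.3075
χ² = 0.4358 + 1.3075 = 1.7433 ≈ 1.743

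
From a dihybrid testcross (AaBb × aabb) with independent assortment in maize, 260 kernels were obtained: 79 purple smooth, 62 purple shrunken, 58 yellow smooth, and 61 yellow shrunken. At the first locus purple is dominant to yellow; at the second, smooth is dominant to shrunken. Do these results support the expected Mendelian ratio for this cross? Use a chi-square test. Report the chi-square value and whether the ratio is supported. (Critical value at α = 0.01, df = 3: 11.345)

4.154; consistent

A dihybrid testcross with independent assortment gives a 1:1:1:1 ratio.
Total ratio parts = 4. Expected numbers out of 260:
  purple smooth: 260 × 1/4 = 65
  purple shrunken: 260 × 1/4 = 65
  yellow smooth: 260 × 1/4 = 65
  yellow shrunken: 260 × 1/4 = 65
χ² = Σ (O − E)² / E
  purple smooth: (79 − 65)² / 65 = 3.0154
  purple shrunken: (62 − 65)² / 65 = 0.1385
  yellow smooth: (58 − 65)² / 65 = 0.7538
  yellow shrunken: (61 − 65)² / 65 = 0.2462
χ² = 3.0154 + 0.1385 + 0.7538 + 0.2462 = 4.1539 ≈ 4.154
Degrees of freedom = 4 − 1 = 3; critical value at α = 0.01 is 11.345.
Since 4.154 < 11.345, we fail to reject the null hypothesis — the data are consistent with the 1:1:1:1 ratio.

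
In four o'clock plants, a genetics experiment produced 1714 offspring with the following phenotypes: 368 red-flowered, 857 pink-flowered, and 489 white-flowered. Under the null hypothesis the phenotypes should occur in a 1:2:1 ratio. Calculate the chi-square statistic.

17.084

The 1:2:1 ratio has 4 parts, so with N = 1714 the expected counts are:
  red-flowered: 1714 × 1/4 = 428.5
  pink-flowered: 1714 × 2/4 = 857
  white-flowered: 1714 × 1/4 = 428.5
χ² = Σ (O − E)² / E
  red-flowered: (368 − 428.5)² / 428.5 = 8.5420
  pink-flowered: (857 − 857)² / 857 = 0.0000
  white-flowered: (489 − 428.5)² / 428.5 = 8.5420
χ² = 8.5420 + 0.0000 + 8.5420 = 17.084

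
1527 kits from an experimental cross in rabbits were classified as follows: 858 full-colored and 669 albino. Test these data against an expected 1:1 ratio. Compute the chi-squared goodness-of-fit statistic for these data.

The 1:1 ratio has 2 parts, so with N = 1527 the expected counts are:
  full-colored: 1527 × 1/2 = 763.5
  albino: 1527 × 1/2 = 763.5
χ² = Σ (O − E)² / E
  full-colored: (858 − 763.5)² / 763.5 = 11.6965
  albino: (669 − 763.5)² / 763.5 = 11.6965
χ² = 11.6965 + 11.6965 = 23.393

23.393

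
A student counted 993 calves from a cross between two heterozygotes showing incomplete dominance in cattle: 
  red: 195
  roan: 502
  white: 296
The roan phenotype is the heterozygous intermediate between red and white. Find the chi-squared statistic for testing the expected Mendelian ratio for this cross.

With incomplete dominance, a heterozygote × heterozygote cross gives a 1:2:1 phenotypic ratio.
Under the 1:2:1 hypothesis (Σ ratio = 4, N = 993):
  red: 993 × 1/4 = 248.25
  roan: 993 × 2/4 = 496.5
  white: 993 × 1/4 = 248.25
χ² = Σ (O − E)² / E
  red: (195 − 248.25)² / 248.25 = 11.4222
  roan: (502 − 496.5)² / 496.5 = 0.0609
  white: (296 − 248.25)² / 248.25 = 9.1845
χ² = 11.4222 + 0.0609 + 9.1845 = 20.6676 ≈ 20.668

20.668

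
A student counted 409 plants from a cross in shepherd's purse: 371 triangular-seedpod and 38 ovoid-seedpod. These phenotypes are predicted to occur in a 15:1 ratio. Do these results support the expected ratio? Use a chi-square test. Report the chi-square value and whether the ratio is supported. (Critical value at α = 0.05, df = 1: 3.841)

Under the 15:1 hypothesis (Σ ratio = 16, N = 409):
  triangular-seedpod: 409 × 15/16 = 383.4375
  ovoid-seedpod: 409 × 1/16 = 25.5625
χ² = Σ (O − E)² / E
  triangular-seedpod: (371 − 383.4375)² / 383.4375 = 0.4034
  ovoid-seedpod: (38 − 25.5625)² / 25.5625 = 6.0515
χ² = 0.4034 + 6.0515 = 6.4549 ≈ 6.455
Degrees of freedom = 2 − 1 = 1; critical value at α = 0.05 is 3.841.
Since 6.455 > 3.841, we reject the null hypothesis — the data do not fit the 15:1 ratio.

6.455; not consistent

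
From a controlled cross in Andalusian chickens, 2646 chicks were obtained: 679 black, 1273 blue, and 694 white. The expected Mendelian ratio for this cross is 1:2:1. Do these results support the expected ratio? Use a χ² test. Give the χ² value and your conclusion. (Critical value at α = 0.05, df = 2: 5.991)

Expected counts for N = 2646 under a 1:2:1 ratio (total parts = 4):
  black: 2646 × 1/4 = 661.5
  blue: 2646 × 2/4 = 1323
  white: 2646 × 1/4 = 661.5
χ² = Σ (O − E)² / E
  black: (679 − 661.5)² / 661.5 = 0.4630
  blue: (1273 − 1323)² / 1323 = 1.8896
  white: (694 − 661.5)² / 661.5 = 1.5967
χ² = 0.4630 + 1.8896 + 1.5967 = 3.9493 ≈ 3.949
Degrees of freedom = 3 − 1 = 2; critical value at α = 0.05 is 5.991.
Since 3.949 < 5.991, we fail to reject the null hypothesis — the data are consistent with the 1:2:1 ratio.

3.949; consistent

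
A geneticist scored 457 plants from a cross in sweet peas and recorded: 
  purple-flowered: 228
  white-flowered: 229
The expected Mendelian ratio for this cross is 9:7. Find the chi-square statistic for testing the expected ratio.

Under the 9:7 hypothesis (Σ ratio = 16, N = 457):
  purple-flowered: 457 × 9/16 = 257.0625
  white-flowered: 457 × 7/16 = 199.9375
χ² = Σ (O − E)² / E
  purple-flowered: (228 − 257.0625)² / 257.0625 = 3.2857
  white-flowered: (229 − 199.9375)² / 199.9375 = 4.2245
χ² = 3.2857 + 4.2245 = 7.5102 ≈ 7.510

7.510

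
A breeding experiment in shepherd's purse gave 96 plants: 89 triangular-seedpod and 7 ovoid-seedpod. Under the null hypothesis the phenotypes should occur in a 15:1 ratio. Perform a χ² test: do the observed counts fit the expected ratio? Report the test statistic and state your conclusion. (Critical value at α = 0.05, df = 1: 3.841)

0.178; consistent

Under the 15:1 hypothesis (Σ ratio = 16, N = 96):
  triangular-seedpod: 96 × 15/16 = 90
  ovoid-seedpod: 96 × 1/16 = 6
χ² = Σ (O − E)² / E
  triangular-seedpod: (89 − 90)² / 90 = 0.0111
  ovoid-seedpod: (7 − 6)² / 6 = 0.1667
χ² = 0.0111 + 0.1667 = 0.1778 ≈ 0.178
Degrees of freedom = 2 − 1 = 1; critical value at α = 0.05 is 3.841.
Since 0.178 < 3.841, we fail to reject the null hypothesis — the data are consistent with the 15:1 ratio.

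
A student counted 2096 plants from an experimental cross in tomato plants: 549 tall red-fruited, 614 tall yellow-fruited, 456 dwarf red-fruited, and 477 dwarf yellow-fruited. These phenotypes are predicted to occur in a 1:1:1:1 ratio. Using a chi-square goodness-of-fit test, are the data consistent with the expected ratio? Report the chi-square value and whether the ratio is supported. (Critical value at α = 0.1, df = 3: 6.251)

The 1:1:1:1 ratio has 4 parts, so with N = 2096 the expected counts are:
  tall red-fruited: 2096 × 1/4 = 524
  tall yellow-fruited: 2096 × 1/4 = 524
  dwarf red-fruited: 2096 × 1/4 = 524
  dwarf yellow-fruited: 2096 × 1/4 = 524
χ² = Σ (O − E)² / E
  tall red-fruited: (549 − 524)² / 524 = 1.1927
  tall yellow-fruited: (614 − 524)² / 524 = 15.4580
  dwarf red-fruited: (456 − 524)² / 524 = 8.8244
  dwarf yellow-fruited: (477 − 524)² / 524 = 4.2156
χ² = 1.1927 + 15.4580 + 8.8244 + 4.2156 = 29.6907 ≈ 29.691
Degrees of freedom = 4 − 1 = 3; critical value at α = 0.1 is 6.251.
Since 29.691 > 6.251, we reject the null hypothesis — the data do not fit the 1:1:1:1 ratio.

29.691; not consistent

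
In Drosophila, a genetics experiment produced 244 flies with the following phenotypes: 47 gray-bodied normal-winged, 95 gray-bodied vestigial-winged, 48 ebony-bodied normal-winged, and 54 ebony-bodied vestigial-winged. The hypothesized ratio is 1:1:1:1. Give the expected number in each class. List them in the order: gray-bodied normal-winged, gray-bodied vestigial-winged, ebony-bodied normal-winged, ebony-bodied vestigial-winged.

Total ratio parts = 4. Expected numbers out of 244:
  gray-bodied normal-winged: 244 × 1/4 = 61
  gray-bodied vestigial-winged: 244 × 1/4 = 61
  ebony-bodied normal-winged: 244 × 1/4 = 61
  ebony-bodied vestigial-winged: 244 × 1/4 = 61

61, 61, 61, 61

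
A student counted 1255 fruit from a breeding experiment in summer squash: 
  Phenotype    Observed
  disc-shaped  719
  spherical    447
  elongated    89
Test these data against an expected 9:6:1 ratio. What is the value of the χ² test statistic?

2.850

Under the 9:6:1 hypothesis (Σ ratio = 16, N = 1255):
  disc-shaped: 1255 × 9/16 = 705.9375
  spherical: 1255 × 6/16 = 470.625
  elongated: 1255 × 1/16 = 78.4375
χ² = Σ (O − E)² / E
  disc-shaped: (719 − 705.9375)² / 705.9375 = 0.2417
  spherical: (447 − 470.625)² / 470.625 = 1.1860
  elongated: (89 − 78.4375)² / 78.4375 = 1.4224
χ² = 0.2417 + 1.1860 + 1.4224 = 2.8501 ≈ 2.850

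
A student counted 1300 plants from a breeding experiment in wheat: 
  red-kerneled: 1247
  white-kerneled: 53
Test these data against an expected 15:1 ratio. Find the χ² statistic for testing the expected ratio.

10.477

Total ratio parts = 16. Expected numbers out of 1300:
  red-kerneled: 1300 × 15/16 = 1218.75
  white-kerneled: 1300 × 1/16 = 81.25
χ² = Σ (O − E)² / E
  red-kerneled: (1247 − 1218.75)² / 1218.75 = 0.6548
  white-kerneled: (53 − 81.25)² / 81.25 = 9.8223
χ² = 0.6548 + 9.8223 = 10.4771 ≈ 10.477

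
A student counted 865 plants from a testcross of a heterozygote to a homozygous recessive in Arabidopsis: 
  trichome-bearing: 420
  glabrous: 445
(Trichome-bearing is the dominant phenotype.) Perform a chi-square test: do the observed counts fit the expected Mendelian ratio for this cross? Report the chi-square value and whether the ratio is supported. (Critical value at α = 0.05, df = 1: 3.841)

0.723; consistent

A testcross of a heterozygote (Aa × aa) gives a 1:1 phenotypic ratio.
The 1:1 ratio has 2 parts, so with N = 865 the expected counts are:
  trichome-bearing: 865 × 1/2 = 432.5
  glabrous: 865 × 1/2 = 432.5
χ² = Σ (O − E)² / E
  trichome-bearing: (420 − 432.5)² / 432.5 = 0.3613
  glabrous: (445 − 432.5)² / 432.5 = 0.3613
χ² = 0.3613 + 0.3613 = 0.7226 ≈ 0.723
Degrees of freedom = 2 − 1 = 1; critical value at α = 0.05 is 3.841.
Since 0.723 < 3.841, we fail to reject the null hypothesis — the data are consistent with the 1:1 ratio.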